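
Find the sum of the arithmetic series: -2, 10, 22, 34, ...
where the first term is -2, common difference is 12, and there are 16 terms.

Sₙ = n/2 × (first + last)
Last term = a + (n-1)d = -2 + (16-1)×12 = 178
S_16 = 16/2 × (-2 + 178)
S_16 = 16/2 × 176 = 1408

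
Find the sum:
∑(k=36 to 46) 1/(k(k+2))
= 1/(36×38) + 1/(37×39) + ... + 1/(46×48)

Partial fractions: 1/(k(k+2)) = (1/2)[1/k - 1/(k+2)]
Telescoping leaves the first two and last two terms:
= (1/2)[1/36 + 1/37 - 1/47 - 1/48]
= 3179/500832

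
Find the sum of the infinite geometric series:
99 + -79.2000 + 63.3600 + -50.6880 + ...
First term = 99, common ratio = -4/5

For |r| < 1, S = a / (1 - r)
S = 99 / (1 - (-4/5))
S = 99 / (9/5)
S = 55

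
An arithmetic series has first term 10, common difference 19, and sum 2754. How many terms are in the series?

Using S = n/2 × [2a + (n-1)d]
2754 = n/2 × [2(10) + (n-1)(19)]
2754 = n/2 × [20 + 19n - 19]
5508 = n × [1 + 19n]
19n² + (1)n - 5508 = 0
Discriminant: Δ = (1)² - 4(19)(-5508) = 1 + 418608 = 418609
√Δ = 647
n = [-(1) + √Δ] / (2·19) = (-1 + 647) / 38 = 646 / 38 = 17
(The negative root is discarded since n must be a positive integer.)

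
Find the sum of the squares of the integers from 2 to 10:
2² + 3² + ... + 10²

Use ∑_{k=1}^{n} k² = n(n+1)(2n+1)/6, then subtract the first 1 terms.
∑_{k=1}^{10} k² = 10×11×21/6 = 385
∑_{k=1}^{1} k² = 1×2×3/6 = 1
∑_{k=2}^{10} k² = 385 - 1 = 384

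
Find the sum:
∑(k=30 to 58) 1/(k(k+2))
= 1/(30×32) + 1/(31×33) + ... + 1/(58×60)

Partial fractions: 1/(k(k+2)) = (1/2)[1/k - 1/(k+2)]
Telescoping leaves the first two and last two terms:
= (1/2)[1/30 + 1/31 - 1/59 - 1/60]
= 3509/219480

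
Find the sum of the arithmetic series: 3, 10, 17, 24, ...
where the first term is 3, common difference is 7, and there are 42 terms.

Sₙ = n/2 × (first + last)
Last term = a + (n-1)d = 3 + (42-1)×7 = 290
S_42 = 42/2 × (3 + 290)
S_42 = 42/2 × 293 = 6153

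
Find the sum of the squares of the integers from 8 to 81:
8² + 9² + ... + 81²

Use ∑_{k=1}^{n} k² = n(n+1)(2n+1)/6, then subtract the first 7 terms.
∑_{k=1}^{81} k² = 81×82×163/6 = 180441
∑_{k=1}^{7} k² = 7×8×15/6 = 140
∑_{k=8}^{81} k² = 180441 - 140 = 180301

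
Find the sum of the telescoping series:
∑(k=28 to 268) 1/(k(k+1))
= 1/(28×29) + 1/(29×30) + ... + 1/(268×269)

Partial fractions: 1/(k(k+1)) = 1/k - 1/(k+1)
The series telescopes:
= (1/28 - 1/29) + (1/29 - 1/30) + ... + (1/268 - 1/269)
= 1/28 - 1/269
= 241/7532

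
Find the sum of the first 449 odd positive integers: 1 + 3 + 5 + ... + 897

Sum of first n odd numbers = n²
= 449²
= 201601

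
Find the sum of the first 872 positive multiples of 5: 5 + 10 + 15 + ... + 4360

Factor out 5: = 5(1 + 2 + ... + 872) = 5 × n(n+1)/2
= 5 × 872×873/2
= 5 × 380628
= 1903140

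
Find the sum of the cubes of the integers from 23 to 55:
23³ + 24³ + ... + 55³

Use ∑_{k=1}^{n} k³ = [n(n+1)/2]², then subtract the first 22 terms.
∑_{k=1}^{55} k³ = [55×56/2]² = 1540² = 2371600
∑_{k=1}^{22} k³ = [22×23/2]² = 253² = 64009
∑_{k=23}^{55} k³ = 2371600 - 64009 = 2307591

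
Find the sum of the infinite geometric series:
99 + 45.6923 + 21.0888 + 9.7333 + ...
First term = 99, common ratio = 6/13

For |r| < 1, S = a / (1 - r)
S = 99 / (1 - (6/13))
S = 99 / (7/13)
S = 1287/7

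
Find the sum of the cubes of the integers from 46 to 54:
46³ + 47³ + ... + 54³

Use ∑_{k=1}^{n} k³ = [n(n+1)/2]², then subtract the first 45 terms.
∑_{k=1}^{54} k³ = [54×55/2]² = 1485² = 2205225
∑_{k=1}^{45} k³ = [45×46/2]² = 1035² = 1071225
∑_{k=46}^{54} k³ = 2205225 - 1071225 = 1134000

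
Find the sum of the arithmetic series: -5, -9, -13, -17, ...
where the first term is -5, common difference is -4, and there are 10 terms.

Sₙ = n/2 × (first + last)
Last term = a + (n-1)d = -5 + (10-1)×(-4) = -41
S_10 = 10/2 × (-5 + (-41))
S_10 = 10/2 × (-46) = -230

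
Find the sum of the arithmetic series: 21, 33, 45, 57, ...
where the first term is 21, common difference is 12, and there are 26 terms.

Sₙ = n/2 × (first + last)
Last term = a + (n-1)d = 21 + (26-1)×12 = 321
S_26 = 26/2 × (21 + 321)
S_26 = 26/2 × 342 = 4446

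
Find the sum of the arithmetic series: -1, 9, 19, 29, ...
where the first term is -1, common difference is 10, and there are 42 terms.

Sₙ = n/2 × (first + last)
Last term = a + (n-1)d = -1 + (42-1)×10 = 409
S_42 = 42/2 × (-1 + 409)
S_42 = 42/2 × 408 = 8568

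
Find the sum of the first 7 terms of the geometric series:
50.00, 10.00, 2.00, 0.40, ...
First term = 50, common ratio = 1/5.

Sₙ = a(1 - rⁿ) / (1 - r)
S_7 = 50(1 - (1/5)^7) / (1 - (1/5))
S_7 = 50(1 - (1/78125)) / (4/5)
S_7 = 39062/625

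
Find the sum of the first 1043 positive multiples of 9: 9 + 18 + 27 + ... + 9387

Factor out 9: = 9(1 + 2 + ... + 1043) = 9 × n(n+1)/2
= 9 × 1043×1044/2
= 9 × 544446
= 4900014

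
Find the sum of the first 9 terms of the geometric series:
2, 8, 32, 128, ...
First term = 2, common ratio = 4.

Sₙ = a(1 - rⁿ) / (1 - r)
S_9 = 2(1 - 4^9) / (1 - 4)
S_9 = 2(1 - 262144) / (-3)
S_9 = 174762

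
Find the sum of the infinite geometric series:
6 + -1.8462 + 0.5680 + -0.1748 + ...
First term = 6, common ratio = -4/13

For |r| < 1, S = a / (1 - r)
S = 6 / (1 - (-4/13))
S = 6 / (17/13)
S = 78/17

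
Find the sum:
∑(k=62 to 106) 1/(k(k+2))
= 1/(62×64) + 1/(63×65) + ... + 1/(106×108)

Partial fractions: 1/(k(k+2)) = (1/2)[1/k - 1/(k+2)]
Telescoping leaves the first two and last two terms:
= (1/2)[1/62 + 1/63 - 1/107 - 1/108]
= 33595/5015304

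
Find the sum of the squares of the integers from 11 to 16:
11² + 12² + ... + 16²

Use ∑_{k=1}^{n} k² = n(n+1)(2n+1)/6, then subtract the first 10 terms.
∑_{k=1}^{16} k² = 16×17×33/6 = 1496
∑_{k=1}^{10} k² = 10×11×21/6 = 385
∑_{k=11}^{16} k² = 1496 - 385 = 1111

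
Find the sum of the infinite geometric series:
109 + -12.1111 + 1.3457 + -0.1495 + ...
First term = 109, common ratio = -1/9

For |r| < 1, S = a / (1 - r)
S = 109 / (1 - (-1/9))
S = 109 / (10/9)
S = 981/10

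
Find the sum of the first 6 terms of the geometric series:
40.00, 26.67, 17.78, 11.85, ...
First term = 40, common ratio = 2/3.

Sₙ = a(1 - rⁿ) / (1 - r)
S_6 = 40(1 - (2/3)^6) / (1 - (2/3))
S_6 = 40(1 - (64/729)) / (1/3)
S_6 = 26600/243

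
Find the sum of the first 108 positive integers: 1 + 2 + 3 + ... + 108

Formula: ∑k = n(n+1)/2
= 108×109/2
= 11772/2
= 5886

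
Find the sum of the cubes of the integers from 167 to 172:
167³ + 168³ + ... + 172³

Use ∑_{k=1}^{n} k³ = [n(n+1)/2]², then subtract the first 166 terms.
∑_{k=1}^{172} k³ = [172×173/2]² = 14878² = 221354884
∑_{k=1}^{166} k³ = [166×167/2]² = 13861² = 192127321
∑_{k=167}^{172} k³ = 221354884 - 192127321 = 29227563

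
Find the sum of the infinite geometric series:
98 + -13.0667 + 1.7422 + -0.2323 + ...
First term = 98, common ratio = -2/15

For |r| < 1, S = a / (1 - r)
S = 98 / (1 - (-2/15))
S = 98 / (17/15)
S = 1470/17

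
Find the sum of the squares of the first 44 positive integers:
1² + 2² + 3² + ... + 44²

Formula: ∑k² = n(n+1)(2n+1)/6
= 44×45×89/6
= 176220/6
= 29370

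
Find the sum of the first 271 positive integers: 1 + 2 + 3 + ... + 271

Formula: ∑k = n(n+1)/2
= 271×272/2
= 73712/2
= 36856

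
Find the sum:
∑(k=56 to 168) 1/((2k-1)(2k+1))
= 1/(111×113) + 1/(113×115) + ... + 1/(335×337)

Partial fractions: 1/((2k-1)(2k+1)) = (1/2)[1/(2k-1) - 1/(2k+1)]
The series telescopes:
= (1/2)[1/111 - 1/337]
= 113/37407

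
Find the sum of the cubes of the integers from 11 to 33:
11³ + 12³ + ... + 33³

Use ∑_{k=1}^{n} k³ = [n(n+1)/2]², then subtract the first 10 terms.
∑_{k=1}^{33} k³ = [33×34/2]² = 561² = 314721
∑_{k=1}^{10} k³ = [10×11/2]² = 55² = 3025
∑_{k=11}^{33} k³ = 314721 - 3025 = 311696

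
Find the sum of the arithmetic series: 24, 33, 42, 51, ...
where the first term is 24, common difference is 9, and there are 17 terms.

Sₙ = n/2 × (first + last)
Last term = a + (n-1)d = 24 + (17-1)×9 = 168
S_17 = 17/2 × (24 + 168)
S_17 = 17/2 × 192 = 1632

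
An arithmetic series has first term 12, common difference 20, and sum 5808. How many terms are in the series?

Using S = n/2 × [2a + (n-1)d]
5808 = n/2 × [2(12) + (n-1)(20)]
5808 = n/2 × [24 + 20n - 20]
11616 = n × [4 + 20n]
20n² + (4)n - 11616 = 0
Discriminant: Δ = (4)² - 4(20)(-11616) = 16 + 929280 = 929296
√Δ = 964
n = [-(4) + √Δ] / (2·20) = (-4 + 964) / 40 = 960 / 40 = 24
(The negative root is discarded since n must be a positive integer.)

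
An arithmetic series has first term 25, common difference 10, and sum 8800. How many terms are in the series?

Using S = n/2 × [2a + (n-1)d]
8800 = n/2 × [2(25) + (n-1)(10)]
8800 = n/2 × [50 + 10n - 10]
17600 = n × [40 + 10n]
10n² + (40)n - 17600 = 0
Discriminant: Δ = (40)² - 4(10)(-17600) = 1600 + 704000 = 705600
√Δ = 840
n = [-(40) + √Δ] / (2·10) = (-40 + 840) / 20 = 800 / 20 = 40
(The negative root is discarded since n must be a positive integer.)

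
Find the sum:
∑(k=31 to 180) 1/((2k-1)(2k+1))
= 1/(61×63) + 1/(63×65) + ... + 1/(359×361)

Partial fractions: 1/((2k-1)(2k+1)) = (1/2)[1/(2k-1) - 1/(2k+1)]
The series telescopes:
= (1/2)[1/61 - 1/361]
= 150/22021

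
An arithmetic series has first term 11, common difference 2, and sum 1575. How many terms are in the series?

Using S = n/2 × [2a + (n-1)d]
1575 = n/2 × [2(11) + (n-1)(2)]
1575 = n/2 × [22 + 2n - 2]
3150 = n × [20 + 2n]
2n² + (20)n - 3150 = 0
Discriminant: Δ = (20)² - 4(2)(-3150) = 400 + 25200 = 25600
√Δ = 160
n = [-(20) + √Δ] / (2·2) = (-20 + 160) / 4 = 140 / 4 = 35
(The negative root is discarded since n must be a positive integer.)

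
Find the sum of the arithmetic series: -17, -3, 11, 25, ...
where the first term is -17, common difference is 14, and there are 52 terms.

Sₙ = n/2 × (first + last)
Last term = a + (n-1)d = -17 + (52-1)×14 = 697
S_52 = 52/2 × (-17 + 697)
S_52 = 52/2 × 680 = 17680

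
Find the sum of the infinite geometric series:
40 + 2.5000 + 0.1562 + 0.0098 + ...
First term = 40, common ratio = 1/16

For |r| < 1, S = a / (1 - r)
S = 40 / (1 - (1/16))
S = 40 / (15/16)
S = 128/3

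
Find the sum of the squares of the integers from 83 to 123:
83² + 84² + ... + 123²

Use ∑_{k=1}^{n} k² = n(n+1)(2n+1)/6, then subtract the first 82 terms.
∑_{k=1}^{123} k² = 123×124×247/6 = 627874
∑_{k=1}^{82} k² = 82×83×165/6 = 187165
∑_{k=83}^{123} k² = 627874 - 187165 = 440709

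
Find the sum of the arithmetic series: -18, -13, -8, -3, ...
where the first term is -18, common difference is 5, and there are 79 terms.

Sₙ = n/2 × (first + last)
Last term = a + (n-1)d = -18 + (79-1)×5 = 372
S_79 = 79/2 × (-18 + 372)
S_79 = 79/2 × 354 = 13983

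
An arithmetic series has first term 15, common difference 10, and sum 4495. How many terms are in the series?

Using S = n/2 × [2a + (n-1)d]
4495 = n/2 × [2(15) + (n-1)(10)]
4495 = n/2 × [30 + 10n - 10]
8990 = n × [20 + 10n]
10n² + (20)n - 8990 = 0
Discriminant: Δ = (20)² - 4(10)(-8990) = 400 + 359600 = 360000
√Δ = 600
n = [-(20) + √Δ] / (2·10) = (-20 + 600) / 20 = 580 / 20 = 29
(The negative root is discarded since n must be a positive integer.)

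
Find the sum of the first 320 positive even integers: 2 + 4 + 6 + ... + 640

Sum of first n even numbers = n(n+1)
= 320×321
= 102720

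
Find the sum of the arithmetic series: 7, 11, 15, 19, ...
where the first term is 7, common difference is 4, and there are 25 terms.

Sₙ = n/2 × (first + last)
Last term = a + (n-1)d = 7 + (25-1)×4 = 103
S_25 = 25/2 × (7 + 103)
S_25 = 25/2 × 110 = 1375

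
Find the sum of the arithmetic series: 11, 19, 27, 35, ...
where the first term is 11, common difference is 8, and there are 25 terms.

Sₙ = n/2 × (first + last)
Last term = a + (n-1)d = 11 + (25-1)×8 = 203
S_25 = 25/2 × (11 + 203)
S_25 = 25/2 × 214 = 2675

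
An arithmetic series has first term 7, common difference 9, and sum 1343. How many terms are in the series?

Using S = n/2 × [2a + (n-1)d]
1343 = n/2 × [2(7) + (n-1)(9)]
1343 = n/2 × [14 + 9n - 9]
2686 = n × [5 + 9n]
9n² + (5)n - 2686 = 0
Discriminant: Δ = (5)² - 4(9)(-2686) = 25 + 96696 = 96721
√Δ = 311
n = [-(5) + √Δ] / (2·9) = (-5 + 311) / 18 = 306 / 18 = 17
(The negative root is discarded since n must be a positive integer.)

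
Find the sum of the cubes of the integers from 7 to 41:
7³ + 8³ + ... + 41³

Use ∑_{k=1}^{n} k³ = [n(n+1)/2]², then subtract the first 6 terms.
∑_{k=1}^{41} k³ = [41×42/2]² = 861² = 741321
∑_{k=1}^{6} k³ = [6×7/2]² = 21² = 441
∑_{k=7}^{41} k³ = 741321 - 441 = 740880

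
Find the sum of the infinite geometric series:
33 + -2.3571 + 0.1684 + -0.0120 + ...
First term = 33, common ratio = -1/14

For |r| < 1, S = a / (1 - r)
S = 33 / (1 - (-1/14))
S = 33 / (15/14)
S = 154/5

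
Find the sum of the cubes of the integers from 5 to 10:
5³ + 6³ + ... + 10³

Use ∑_{k=1}^{n} k³ = [n(n+1)/2]², then subtract the first 4 terms.
∑_{k=1}^{10} k³ = [10×11/2]² = 55² = 3025
∑_{k=1}^{4} k³ = [4×5/2]² = 10² = 100
∑_{k=5}^{10} k³ = 3025 - 100 = 2925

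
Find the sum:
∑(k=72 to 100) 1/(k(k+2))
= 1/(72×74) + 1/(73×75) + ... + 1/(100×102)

Partial fractions: 1/(k(k+2)) = (1/2)[1/k - 1/(k+2)]
Telescoping leaves the first two and last two terms:
= (1/2)[1/72 + 1/73 - 1/101 - 1/102]
= 71137/18049104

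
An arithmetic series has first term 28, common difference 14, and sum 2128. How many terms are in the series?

Using S = n/2 × [2a + (n-1)d]
2128 = n/2 × [2(28) + (n-1)(14)]
2128 = n/2 × [56 + 14n - 14]
4256 = n × [42 + 14n]
14n² + (42)n - 4256 = 0
Discriminant: Δ = (42)² - 4(14)(-4256) = 1764 + 238336 = 240100
√Δ = 490
n = [-(42) + √Δ] / (2·14) = (-42 + 490) / 28 = 448 / 28 = 16
(The negative root is discarded since n must be a positive integer.)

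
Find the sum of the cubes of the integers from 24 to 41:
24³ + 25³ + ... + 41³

Use ∑_{k=1}^{n} k³ = [n(n+1)/2]², then subtract the first 23 terms.
∑_{k=1}^{41} k³ = [41×42/2]² = 861² = 741321
∑_{k=1}^{23} k³ = [23×24/2]² = 276² = 76176
∑_{k=24}^{41} k³ = 741321 - 76176 = 665145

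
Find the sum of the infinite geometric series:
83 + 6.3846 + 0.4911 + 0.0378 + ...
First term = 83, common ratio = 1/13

For |r| < 1, S = a / (1 - r)
S = 83 / (1 - (1/13))
S = 83 / (12/13)
S = 1079/12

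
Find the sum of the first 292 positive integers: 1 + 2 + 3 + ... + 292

Formula: ∑k = n(n+1)/2
= 292×293/2
= 85556/2
= 42778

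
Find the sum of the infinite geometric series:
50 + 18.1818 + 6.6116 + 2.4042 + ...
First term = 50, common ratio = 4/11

For |r| < 1, S = a / (1 - r)
S = 50 / (1 - (4/11))
S = 50 / (7/11)
S = 550/7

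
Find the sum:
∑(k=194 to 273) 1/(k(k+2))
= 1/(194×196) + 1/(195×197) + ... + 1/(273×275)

Partial fractions: 1/(k(k+2)) = (1/2)[1/k - 1/(k+2)]
Telescoping leaves the first two and last two terms:
= (1/2)[1/194 + 1/195 - 1/274 - 1/275]
= 213562/142524525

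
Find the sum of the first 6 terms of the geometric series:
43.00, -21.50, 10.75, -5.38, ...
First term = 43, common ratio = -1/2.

Sₙ = a(1 - rⁿ) / (1 - r)
S_6 = 43(1 - (-1/2)^6) / (1 - (-1/2))
S_6 = 43(1 - (1/64)) / (3/2)
S_6 = 903/32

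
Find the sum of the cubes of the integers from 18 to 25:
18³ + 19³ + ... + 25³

Use ∑_{k=1}^{n} k³ = [n(n+1)/2]², then subtract the first 17 terms.
∑_{k=1}^{25} k³ = [25×26/2]² = 325² = 105625
∑_{k=1}^{17} k³ = [17×18/2]² = 153² = 23409
∑_{k=18}^{25} k³ = 105625 - 23409 = 82216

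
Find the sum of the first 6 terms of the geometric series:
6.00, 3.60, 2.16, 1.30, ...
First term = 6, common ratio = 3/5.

Sₙ = a(1 - rⁿ) / (1 - r)
S_6 = 6(1 - (3/5)^6) / (1 - (3/5))
S_6 = 6(1 - (729/15625)) / (2/5)
S_6 = 44688/3125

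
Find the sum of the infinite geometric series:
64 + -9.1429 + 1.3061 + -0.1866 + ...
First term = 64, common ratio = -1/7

For |r| < 1, S = a / (1 - r)
S = 64 / (1 - (-1/7))
S = 64 / (8/7)
S = 56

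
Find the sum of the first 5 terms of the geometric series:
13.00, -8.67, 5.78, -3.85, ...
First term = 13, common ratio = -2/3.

Sₙ = a(1 - rⁿ) / (1 - r)
S_5 = 13(1 - (-2/3)^5) / (1 - (-2/3))
S_5 = 13(1 - (-32/243)) / (5/3)
S_5 = 715/81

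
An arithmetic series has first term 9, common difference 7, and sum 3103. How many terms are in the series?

Using S = n/2 × [2a + (n-1)d]
3103 = n/2 × [2(9) + (n-1)(7)]
3103 = n/2 × [18 + 7n - 7]
6206 = n × [11 + 7n]
7n² + (11)n - 6206 = 0
Discriminant: Δ = (11)² - 4(7)(-6206) = 121 + 173768 = 173889
√Δ = 417
n = [-(11) + √Δ] / (2·7) = (-11 + 417) / 14 = 406 / 14 = 29
(The negative root is discarded since n must be a positive integer.)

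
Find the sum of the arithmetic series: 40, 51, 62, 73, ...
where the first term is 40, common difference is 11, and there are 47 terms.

Sₙ = n/2 × (first + last)
Last term = a + (n-1)d = 40 + (47-1)×11 = 546
S_47 = 47/2 × (40 + 546)
S_47 = 47/2 × 586 = 13771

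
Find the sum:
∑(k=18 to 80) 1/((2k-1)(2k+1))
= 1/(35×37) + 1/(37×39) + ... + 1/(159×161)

Partial fractions: 1/((2k-1)(2k+1)) = (1/2)[1/(2k-1) - 1/(2k+1)]
The series telescopes:
= (1/2)[1/35 - 1/161]
= 9/805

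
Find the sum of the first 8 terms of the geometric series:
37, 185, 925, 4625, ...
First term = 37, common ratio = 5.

Sₙ = a(1 - rⁿ) / (1 - r)
S_8 = 37(1 - 5^8) / (1 - 5)
S_8 = 37(1 - 390625) / (-4)
S_8 = 3613272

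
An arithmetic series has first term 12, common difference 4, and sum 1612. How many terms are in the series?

Using S = n/2 × [2a + (n-1)d]
1612 = n/2 × [2(12) + (n-1)(4)]
1612 = n/2 × [24 + 4n - 4]
3224 = n × [20 + 4n]
4n² + (20)n - 3224 = 0
Discriminant: Δ = (20)² - 4(4)(-3224) = 400 + 51584 = 51984
√Δ = 228
n = [-(20) + √Δ] / (2·4) = (-20 + 228) / 8 = 208 / 8 = 26
(The negative root is discarded since n must be a positive integer.)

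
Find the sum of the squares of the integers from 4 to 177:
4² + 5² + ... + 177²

Use ∑_{k=1}^{n} k² = n(n+1)(2n+1)/6, then subtract the first 3 terms.
∑_{k=1}^{177} k² = 177×178×355/6 = 1864105
∑_{k=1}^{3} k² = 3×4×7/6 = 14
∑_{k=4}^{177} k² = 1864105 - 14 = 1864091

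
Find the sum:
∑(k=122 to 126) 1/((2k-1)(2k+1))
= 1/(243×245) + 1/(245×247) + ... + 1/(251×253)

Partial fractions: 1/((2k-1)(2k+1)) = (1/2)[1/(2k-1) - 1/(2k+1)]
The series telescopes:
= (1/2)[1/243 - 1/253]
= 5/61479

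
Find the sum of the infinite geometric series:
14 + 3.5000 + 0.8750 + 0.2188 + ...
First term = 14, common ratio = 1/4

For |r| < 1, S = a / (1 - r)
S = 14 / (1 - (1/4))
S = 14 / (3/4)
S = 56/3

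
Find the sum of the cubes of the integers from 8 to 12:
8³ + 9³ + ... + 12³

Use ∑_{k=1}^{n} k³ = [n(n+1)/2]², then subtract the first 7 terms.
∑_{k=1}^{12} k³ = [12×13/2]² = 78² = 6084
∑_{k=1}^{7} k³ = [7×8/2]² = 28² = 784
∑_{k=8}^{12} k³ = 6084 - 784 = 5300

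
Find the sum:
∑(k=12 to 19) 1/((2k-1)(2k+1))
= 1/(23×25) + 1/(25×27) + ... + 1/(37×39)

Partial fractions: 1/((2k-1)(2k+1)) = (1/2)[1/(2k-1) - 1/(2k+1)]
The series telescopes:
= (1/2)[1/23 - 1/39]
= 8/897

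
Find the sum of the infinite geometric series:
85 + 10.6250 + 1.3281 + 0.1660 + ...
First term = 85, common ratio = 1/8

For |r| < 1, S = a / (1 - r)
S = 85 / (1 - (1/8))
S = 85 / (7/8)
S = 680/7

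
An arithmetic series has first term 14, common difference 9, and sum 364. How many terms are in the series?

Using S = n/2 × [2a + (n-1)d]
364 = n/2 × [2(14) + (n-1)(9)]
364 = n/2 × [28 + 9n - 9]
728 = n × [19 + 9n]
9n² + (19)n - 728 = 0
Discriminant: Δ = (19)² - 4(9)(-728) = 361 + 26208 = 26569
√Δ = 163
n = [-(19) + √Δ] / (2·9) = (-19 + 163) / 18 = 144 / 18 = 8
(The negative root is discarded since n must be a positive integer.)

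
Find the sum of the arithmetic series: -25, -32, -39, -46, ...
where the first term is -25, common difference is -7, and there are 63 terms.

Sₙ = n/2 × (first + last)
Last term = a + (n-1)d = -25 + (63-1)×(-7) = -459
S_63 = 63/2 × (-25 + (-459))
S_63 = 63/2 × (-484) = -15246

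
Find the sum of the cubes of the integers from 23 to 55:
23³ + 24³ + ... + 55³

Use ∑_{k=1}^{n} k³ = [n(n+1)/2]², then subtract the first 22 terms.
∑_{k=1}^{55} k³ = [55×56/2]² = 1540² = 2371600
∑_{k=1}^{22} k³ = [22×23/2]² = 253² = 64009
∑_{k=23}^{55} k³ = 2371600 - 64009 = 2307591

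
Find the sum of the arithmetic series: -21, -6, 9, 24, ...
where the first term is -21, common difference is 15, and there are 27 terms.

Sₙ = n/2 × (first + last)
Last term = a + (n-1)d = -21 + (27-1)×15 = 369
S_27 = 27/2 × (-21 + 369)
S_27 = 27/2 × 348 = 4698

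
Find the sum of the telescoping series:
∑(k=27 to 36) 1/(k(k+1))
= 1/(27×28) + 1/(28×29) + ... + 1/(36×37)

Partial fractions: 1/(k(k+1)) = 1/k - 1/(k+1)
The series telescopes:
= (1/27 - 1/28) + (1/28 - 1/29) + ... + (1/36 - 1/37)
= 1/27 - 1/37
= 10/999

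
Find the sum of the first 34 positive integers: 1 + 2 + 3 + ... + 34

Formula: ∑k = n(n+1)/2
= 34×35/2
= 1190/2
= 595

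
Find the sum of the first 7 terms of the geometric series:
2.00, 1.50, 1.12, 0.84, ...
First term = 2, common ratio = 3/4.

Sₙ = a(1 - rⁿ) / (1 - r)
S_7 = 2(1 - (3/4)^7) / (1 - (3/4))
S_7 = 2(1 - (2187/16384)) / (1/4)
S_7 = 14197/2048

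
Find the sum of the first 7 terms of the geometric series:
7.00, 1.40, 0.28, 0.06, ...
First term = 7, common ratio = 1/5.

Sₙ = a(1 - rⁿ) / (1 - r)
S_7 = 7(1 - (1/5)^7) / (1 - (1/5))
S_7 = 7(1 - (1/78125)) / (4/5)
S_7 = 136717/15625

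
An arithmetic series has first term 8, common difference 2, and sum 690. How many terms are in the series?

Using S = n/2 × [2a + (n-1)d]
690 = n/2 × [2(8) + (n-1)(2)]
690 = n/2 × [16 + 2n - 2]
1380 = n × [14 + 2n]
2n² + (14)n - 1380 = 0
Discriminant: Δ = (14)² - 4(2)(-1380) = 196 + 11040 = 11236
√Δ = 106
n = [-(14) + √Δ] / (2·2) = (-14 + 106) / 4 = 92 / 4 = 23
(The negative root is discarded since n must be a positive integer.)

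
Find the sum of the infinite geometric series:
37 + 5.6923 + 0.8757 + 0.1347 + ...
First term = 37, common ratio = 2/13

For |r| < 1, S = a / (1 - r)
S = 37 / (1 - (2/13))
S = 37 / (11/13)
S = 481/11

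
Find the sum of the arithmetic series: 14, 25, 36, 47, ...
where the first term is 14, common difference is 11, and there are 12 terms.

Sₙ = n/2 × (first + last)
Last term = a + (n-1)d = 14 + (12-1)×11 = 135
S_12 = 12/2 × (14 + 135)
S_12 = 12/2 × 149 = 894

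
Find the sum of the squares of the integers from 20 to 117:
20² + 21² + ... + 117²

Use ∑_{k=1}^{n} k² = n(n+1)(2n+1)/6, then subtract the first 19 terms.
∑_{k=1}^{117} k² = 117×118×235/6 = 540735
∑_{k=1}^{19} k² = 19×20×39/6 = 2470
∑_{k=20}^{117} k² = 540735 - 2470 = 538265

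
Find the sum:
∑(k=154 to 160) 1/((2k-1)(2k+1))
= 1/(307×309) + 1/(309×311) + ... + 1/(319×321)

Partial fractions: 1/((2k-1)(2k+1)) = (1/2)[1/(2k-1) - 1/(2k+1)]
The series telescopes:
= (1/2)[1/307 - 1/321]
= 7/98547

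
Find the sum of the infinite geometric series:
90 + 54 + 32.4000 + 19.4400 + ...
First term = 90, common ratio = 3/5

For |r| < 1, S = a / (1 - r)
S = 90 / (1 - (3/5))
S = 90 / (2/5)
S = 225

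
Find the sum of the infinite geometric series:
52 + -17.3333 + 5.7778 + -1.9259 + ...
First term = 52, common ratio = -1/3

For |r| < 1, S = a / (1 - r)
S = 52 / (1 - (-1/3))
S = 52 / (4/3)
S = 39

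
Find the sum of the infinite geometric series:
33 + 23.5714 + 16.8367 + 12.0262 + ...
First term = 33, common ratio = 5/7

For |r| < 1, S = a / (1 - r)
S = 33 / (1 - (5/7))
S = 33 / (2/7)
S = 231/2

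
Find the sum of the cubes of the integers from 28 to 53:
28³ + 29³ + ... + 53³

Use ∑_{k=1}^{n} k³ = [n(n+1)/2]², then subtract the first 27 terms.
∑_{k=1}^{53} k³ = [53×54/2]² = 1431² = 2047761
∑_{k=1}^{27} k³ = [27×28/2]² = 378² = 142884
∑_{k=28}^{53} k³ = 2047761 - 142884 = 1904877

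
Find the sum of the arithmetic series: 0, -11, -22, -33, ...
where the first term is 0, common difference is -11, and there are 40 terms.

Sₙ = n/2 × (first + last)
Last term = a + (n-1)d = 0 + (40-1)×(-11) = -429
S_40 = 40/2 × (0 + (-429))
S_40 = 40/2 × (-429) = -8580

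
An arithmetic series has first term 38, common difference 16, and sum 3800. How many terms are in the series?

Using S = n/2 × [2a + (n-1)d]
3800 = n/2 × [2(38) + (n-1)(16)]
3800 = n/2 × [76 + 16n - 16]
7600 = n × [60 + 16n]
16n² + (60)n - 7600 = 0
Discriminant: Δ = (60)² - 4(16)(-7600) = 3600 + 486400 = 490000
√Δ = 700
n = [-(60) + √Δ] / (2·16) = (-60 + 700) / 32 = 640 / 32 = 20
(The negative root is discarded since n must be a positive integer.)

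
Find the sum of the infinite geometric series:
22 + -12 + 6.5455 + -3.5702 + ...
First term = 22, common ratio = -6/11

For |r| < 1, S = a / (1 - r)
S = 22 / (1 - (-6/11))
S = 22 / (17/11)
S = 242/17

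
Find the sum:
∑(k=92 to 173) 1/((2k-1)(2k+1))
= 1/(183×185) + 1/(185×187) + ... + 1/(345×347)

Partial fractions: 1/((2k-1)(2k+1)) = (1/2)[1/(2k-1) - 1/(2k+1)]
The series telescopes:
= (1/2)[1/183 - 1/347]
= 82/63501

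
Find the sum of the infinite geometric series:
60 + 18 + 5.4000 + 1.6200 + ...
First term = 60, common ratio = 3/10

For |r| < 1, S = a / (1 - r)
S = 60 / (1 - (3/10))
S = 60 / (7/10)
S = 600/7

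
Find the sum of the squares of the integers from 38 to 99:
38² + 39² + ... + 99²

Use ∑_{k=1}^{n} k² = n(n+1)(2n+1)/6, then subtract the first 37 terms.
∑_{k=1}^{99} k² = 99×100×199/6 = 328350
∑_{k=1}^{37} k² = 37×38×75/6 = 17575
∑_{k=38}^{99} k² = 328350 - 17575 = 310775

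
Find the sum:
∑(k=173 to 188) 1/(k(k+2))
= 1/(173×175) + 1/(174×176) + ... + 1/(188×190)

Partial fractions: 1/(k(k+2)) = (1/2)[1/k - 1/(k+2)]
Telescoping leaves the first two and last two terms:
= (1/2)[1/173 + 1/174 - 1/189 - 1/190]
= 43838/90080235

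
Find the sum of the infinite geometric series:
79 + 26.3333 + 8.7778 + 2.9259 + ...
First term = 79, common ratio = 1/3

For |r| < 1, S = a / (1 - r)
S = 79 / (1 - (1/3))
S = 79 / (2/3)
S = 237/2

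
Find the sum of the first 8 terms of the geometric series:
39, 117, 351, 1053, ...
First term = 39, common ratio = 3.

Sₙ = a(1 - rⁿ) / (1 - r)
S_8 = 39(1 - 3^8) / (1 - 3)
S_8 = 39(1 - 6561) / (-2)
S_8 = 127920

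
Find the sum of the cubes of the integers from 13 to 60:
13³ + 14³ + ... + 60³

Use ∑_{k=1}^{n} k³ = [n(n+1)/2]², then subtract the first 12 terms.
∑_{k=1}^{60} k³ = [60×61/2]² = 1830² = 3348900
∑_{k=1}^{12} k³ = [12×13/2]² = 78² = 6084
∑_{k=13}^{60} k³ = 3348900 - 6084 = 3342816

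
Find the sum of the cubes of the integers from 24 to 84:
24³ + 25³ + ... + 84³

Use ∑_{k=1}^{n} k³ = [n(n+1)/2]², then subtract the first 23 terms.
∑_{k=1}^{84} k³ = [84×85/2]² = 3570² = 12744900
∑_{k=1}^{23} k³ = [23×24/2]² = 276² = 76176
∑_{k=24}^{84} k³ = 12744900 - 76176 = 12668724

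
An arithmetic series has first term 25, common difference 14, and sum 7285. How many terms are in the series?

Using S = n/2 × [2a + (n-1)d]
7285 = n/2 × [2(25) + (n-1)(14)]
7285 = n/2 × [50 + 14n - 14]
14570 = n × [36 + 14n]
14n² + (36)n - 14570 = 0
Discriminant: Δ = (36)² - 4(14)(-14570) = 1296 + 815920 = 817216
√Δ = 904
n = [-(36) + √Δ] / (2·14) = (-36 + 904) / 28 = 868 / 28 = 31
(The negative root is discarded since n must be a positive integer.)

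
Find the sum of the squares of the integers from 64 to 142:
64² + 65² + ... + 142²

Use ∑_{k=1}^{n} k² = n(n+1)(2n+1)/6, then subtract the first 63 terms.
∑_{k=1}^{142} k² = 142×143×285/6 = 964535
∑_{k=1}^{63} k² = 63×64×127/6 = 85344
∑_{k=64}^{142} k² = 964535 - 85344 = 879191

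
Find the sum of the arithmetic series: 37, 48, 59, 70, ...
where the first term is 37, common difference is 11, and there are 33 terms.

Sₙ = n/2 × (first + last)
Last term = a + (n-1)d = 37 + (33-1)×11 = 389
S_33 = 33/2 × (37 + 389)
S_33 = 33/2 × 426 = 7029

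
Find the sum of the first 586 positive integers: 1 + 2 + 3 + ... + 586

Formula: ∑k = n(n+1)/2
= 586×587/2
= 343982/2
= 171991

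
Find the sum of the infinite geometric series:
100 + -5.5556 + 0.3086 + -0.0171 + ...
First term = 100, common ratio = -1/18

For |r| < 1, S = a / (1 - r)
S = 100 / (1 - (-1/18))
S = 100 / (19/18)
S = 1800/19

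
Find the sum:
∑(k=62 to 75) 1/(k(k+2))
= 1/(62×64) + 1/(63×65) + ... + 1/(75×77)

Partial fractions: 1/(k(k+2)) = (1/2)[1/k - 1/(k+2)]
Telescoping leaves the first two and last two terms:
= (1/2)[1/62 + 1/63 - 1/76 - 1/77]
= 9563/3265416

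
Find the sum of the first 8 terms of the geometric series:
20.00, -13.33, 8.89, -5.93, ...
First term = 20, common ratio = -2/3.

Sₙ = a(1 - rⁿ) / (1 - r)
S_8 = 20(1 - (-2/3)^8) / (1 - (-2/3))
S_8 = 20(1 - (256/6561)) / (5/3)
S_8 = 25220/2187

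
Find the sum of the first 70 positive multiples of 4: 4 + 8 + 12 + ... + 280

Factor out 4: = 4(1 + 2 + ... + 70) = 4 × n(n+1)/2
= 4 × 70×71/2
= 4 × 2485
= 9940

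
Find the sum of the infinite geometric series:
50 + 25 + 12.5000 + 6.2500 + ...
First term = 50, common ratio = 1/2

For |r| < 1, S = a / (1 - r)
S = 50 / (1 - (1/2))
S = 50 / (1/2)
S = 100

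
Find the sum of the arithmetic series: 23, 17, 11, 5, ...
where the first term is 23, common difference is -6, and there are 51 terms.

Sₙ = n/2 × (first + last)
Last term = a + (n-1)d = 23 + (51-1)×(-6) = -277
S_51 = 51/2 × (23 + (-277))
S_51 = 51/2 × (-254) = -6477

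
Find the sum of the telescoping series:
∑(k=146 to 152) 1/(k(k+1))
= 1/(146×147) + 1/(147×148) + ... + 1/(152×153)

Partial fractions: 1/(k(k+1)) = 1/k - 1/(k+1)
The series telescopes:
= (1/146 - 1/147) + (1/147 - 1/148) + ... + (1/152 - 1/153)
= 1/146 - 1/153
= 7/22338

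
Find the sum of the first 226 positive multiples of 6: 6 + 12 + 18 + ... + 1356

Factor out 6: = 6(1 + 2 + ... + 226) = 6 × n(n+1)/2
= 6 × 226×227/2
= 6 × 25651
= 153906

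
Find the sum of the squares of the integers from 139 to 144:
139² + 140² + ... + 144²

Use ∑_{k=1}^{n} k² = n(n+1)(2n+1)/6, then subtract the first 138 terms.
∑_{k=1}^{144} k² = 144×145×289/6 = 1005720
∑_{k=1}^{138} k² = 138×139×277/6 = 885569
∑_{k=139}^{144} k² = 1005720 - 885569 = 120151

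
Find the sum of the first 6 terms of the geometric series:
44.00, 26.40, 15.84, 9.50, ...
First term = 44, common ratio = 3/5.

Sₙ = a(1 - rⁿ) / (1 - r)
S_6 = 44(1 - (3/5)^6) / (1 - (3/5))
S_6 = 44(1 - (729/15625)) / (2/5)
S_6 = 327712/3125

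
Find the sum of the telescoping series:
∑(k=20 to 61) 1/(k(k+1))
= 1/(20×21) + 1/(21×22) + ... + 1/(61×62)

Partial fractions: 1/(k(k+1)) = 1/k - 1/(k+1)
The series telescopes:
= (1/20 - 1/21) + (1/21 - 1/22) + ... + (1/61 - 1/62)
= 1/20 - 1/62
= 21/620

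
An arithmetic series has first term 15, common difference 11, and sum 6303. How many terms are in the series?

Using S = n/2 × [2a + (n-1)d]
6303 = n/2 × [2(15) + (n-1)(11)]
6303 = n/2 × [30 + 11n - 11]
12606 = n × [19 + 11n]
11n² + (19)n - 12606 = 0
Discriminant: Δ = (19)² - 4(11)(-12606) = 361 + 554664 = 555025
√Δ = 745
n = [-(19) + √Δ] / (2·11) = (-19 + 745) / 22 = 726 / 22 = 33
(The negative root is discarded since n must be a positive integer.)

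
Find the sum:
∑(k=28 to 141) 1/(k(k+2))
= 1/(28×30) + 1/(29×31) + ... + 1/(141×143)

Partial fractions: 1/(k(k+2)) = (1/2)[1/k - 1/(k+2)]
Telescoping leaves the first two and last two terms:
= (1/2)[1/28 + 1/29 - 1/142 - 1/143]
= 463011/16488472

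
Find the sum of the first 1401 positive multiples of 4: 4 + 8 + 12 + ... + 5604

Factor out 4: = 4(1 + 2 + ... + 1401) = 4 × n(n+1)/2
= 4 × 1401×1402/2
= 4 × 982101
= 3928404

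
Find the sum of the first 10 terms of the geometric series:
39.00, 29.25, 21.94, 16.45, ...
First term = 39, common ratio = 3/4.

Sₙ = a(1 - rⁿ) / (1 - r)
S_10 = 39(1 - (3/4)^10) / (1 - (3/4))
S_10 = 39(1 - (59049/1048576)) / (1/4)
S_10 = 38591553/262144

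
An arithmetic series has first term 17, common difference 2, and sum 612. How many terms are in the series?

Using S = n/2 × [2a + (n-1)d]
612 = n/2 × [2(17) + (n-1)(2)]
612 = n/2 × [34 + 2n - 2]
1224 = n × [32 + 2n]
2n² + (32)n - 1224 = 0
Discriminant: Δ = (32)² - 4(2)(-1224) = 1024 + 9792 = 10816
√Δ = 104
n = [-(32) + √Δ] / (2·2) = (-32 + 104) / 4 = 72 / 4 = 18
(The negative root is discarded since n must be a positive integer.)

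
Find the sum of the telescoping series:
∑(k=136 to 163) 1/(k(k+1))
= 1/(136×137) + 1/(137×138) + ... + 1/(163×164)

Partial fractions: 1/(k(k+1)) = 1/k - 1/(k+1)
The series telescopes:
= (1/136 - 1/137) + (1/137 - 1/138) + ... + (1/163 - 1/164)
= 1/136 - 1/164
= 7/5576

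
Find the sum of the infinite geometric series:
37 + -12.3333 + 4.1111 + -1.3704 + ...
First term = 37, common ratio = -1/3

For |r| < 1, S = a / (1 - r)
S = 37 / (1 - (-1/3))
S = 37 / (4/3)
S = 111/4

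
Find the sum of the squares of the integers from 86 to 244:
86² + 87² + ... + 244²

Use ∑_{k=1}^{n} k² = n(n+1)(2n+1)/6, then subtract the first 85 terms.
∑_{k=1}^{244} k² = 244×245×489/6 = 4872070
∑_{k=1}^{85} k² = 85×86×171/6 = 208335
∑_{k=86}^{244} k² = 4872070 - 208335 = 4663735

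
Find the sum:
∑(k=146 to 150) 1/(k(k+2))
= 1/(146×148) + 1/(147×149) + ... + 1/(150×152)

Partial fractions: 1/(k(k+2)) = (1/2)[1/k - 1/(k+2)]
Telescoping leaves the first two and last two terms:
= (1/2)[1/146 + 1/147 - 1/151 - 1/152]
= 110975/492595824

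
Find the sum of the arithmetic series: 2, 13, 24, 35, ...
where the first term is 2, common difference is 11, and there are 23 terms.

Sₙ = n/2 × (first + last)
Last term = a + (n-1)d = 2 + (23-1)×11 = 244
S_23 = 23/2 × (2 + 244)
S_23 = 23/2 × 246 = 2829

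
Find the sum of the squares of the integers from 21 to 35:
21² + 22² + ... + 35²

Use ∑_{k=1}^{n} k² = n(n+1)(2n+1)/6, then subtract the first 20 terms.
∑_{k=1}^{35} k² = 35×36×71/6 = 14910
∑_{k=1}^{20} k² = 20×21×41/6 = 2870
∑_{k=21}^{35} k² = 14910 - 2870 = 12040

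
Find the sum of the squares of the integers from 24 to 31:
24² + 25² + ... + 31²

Use ∑_{k=1}^{n} k² = n(n+1)(2n+1)/6, then subtract the first 23 terms.
∑_{k=1}^{31} k² = 31×32×63/6 = 10416
∑_{k=1}^{23} k² = 23×24×47/6 = 4324
∑_{k=24}^{31} k² = 10416 - 4324 = 6092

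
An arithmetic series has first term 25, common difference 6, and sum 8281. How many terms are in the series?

Using S = n/2 × [2a + (n-1)d]
8281 = n/2 × [2(25) + (n-1)(6)]
8281 = n/2 × [50 + 6n - 6]
16562 = n × [44 + 6n]
6n² + (44)n - 16562 = 0
Discriminant: Δ = (44)² - 4(6)(-16562) = 1936 + 397488 = 399424
√Δ = 632
n = [-(44) + √Δ] / (2·6) = (-44 + 632) / 12 = 588 / 12 = 49
(The negative root is discarded since n must be a positive integer.)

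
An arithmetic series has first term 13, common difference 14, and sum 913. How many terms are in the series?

Using S = n/2 × [2a + (n-1)d]
913 = n/2 × [2(13) + (n-1)(14)]
913 = n/2 × [26 + 14n - 14]
1826 = n × [12 + 14n]
14n² + (12)n - 1826 = 0
Discriminant: Δ = (12)² - 4(14)(-1826) = 144 + 102256 = 102400
√Δ = 320
n = [-(12) + √Δ] / (2·14) = (-12 + 320) / 28 = 308 / 28 = 11
(The negative root is discarded since n must be a positive integer.)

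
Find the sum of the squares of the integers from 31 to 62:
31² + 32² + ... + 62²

Use ∑_{k=1}^{n} k² = n(n+1)(2n+1)/6, then subtract the first 30 terms.
∑_{k=1}^{62} k² = 62×63×125/6 = 81375
∑_{k=1}^{30} k² = 30×31×61/6 = 9455
∑_{k=31}^{62} k² = 81375 - 9455 = 71920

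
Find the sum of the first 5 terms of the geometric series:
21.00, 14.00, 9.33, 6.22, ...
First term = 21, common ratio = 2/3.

Sₙ = a(1 - rⁿ) / (1 - r)
S_5 = 21(1 - (2/3)^5) / (1 - (2/3))
S_5 = 21(1 - (32/243)) / (1/3)
S_5 = 1477/27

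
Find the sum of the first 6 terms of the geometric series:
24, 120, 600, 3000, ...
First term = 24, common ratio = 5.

Sₙ = a(1 - rⁿ) / (1 - r)
S_6 = 24(1 - 5^6) / (1 - 5)
S_6 = 24(1 - 15625) / (-4)
S_6 = 93744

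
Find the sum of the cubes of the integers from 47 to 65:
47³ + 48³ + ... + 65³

Use ∑_{k=1}^{n} k³ = [n(n+1)/2]², then subtract the first 46 terms.
∑_{k=1}^{65} k³ = [65×66/2]² = 2145² = 4601025
∑_{k=1}^{46} k³ = [46×47/2]² = 1081² = 1168561
∑_{k=47}^{65} k³ = 4601025 - 1168561 = 3432464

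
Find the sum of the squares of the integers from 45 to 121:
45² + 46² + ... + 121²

Use ∑_{k=1}^{n} k² = n(n+1)(2n+1)/6, then subtract the first 44 terms.
∑_{k=1}^{121} k² = 121×122×243/6 = 597861
∑_{k=1}^{44} k² = 44×45×89/6 = 29370
∑_{k=45}^{121} k² = 597861 - 29370 = 568491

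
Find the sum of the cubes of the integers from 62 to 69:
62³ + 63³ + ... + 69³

Use ∑_{k=1}^{n} k³ = [n(n+1)/2]², then subtract the first 61 terms.
∑_{k=1}^{69} k³ = [69×70/2]² = 2415² = 5832225
∑_{k=1}^{61} k³ = [61×62/2]² = 1891² = 3575881
∑_{k=62}^{69} k³ = 5832225 - 3575881 = 2256344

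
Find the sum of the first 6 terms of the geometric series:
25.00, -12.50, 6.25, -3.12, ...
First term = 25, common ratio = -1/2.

Sₙ = a(1 - rⁿ) / (1 - r)
S_6 = 25(1 - (-1/2)^6) / (1 - (-1/2))
S_6 = 25(1 - (1/64)) / (3/2)
S_6 = 525/32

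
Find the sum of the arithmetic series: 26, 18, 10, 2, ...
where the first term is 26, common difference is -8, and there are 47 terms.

Sₙ = n/2 × (first + last)
Last term = a + (n-1)d = 26 + (47-1)×(-8) = -342
S_47 = 47/2 × (26 + (-342))
S_47 = 47/2 × (-316) = -7426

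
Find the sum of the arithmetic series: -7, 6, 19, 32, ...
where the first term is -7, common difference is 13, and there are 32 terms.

Sₙ = n/2 × (first + last)
Last term = a + (n-1)d = -7 + (32-1)×13 = 396
S_32 = 32/2 × (-7 + 396)
S_32 = 32/2 × 389 = 6224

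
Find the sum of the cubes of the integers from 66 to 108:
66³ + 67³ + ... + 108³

Use ∑_{k=1}^{n} k³ = [n(n+1)/2]², then subtract the first 65 terms.
∑_{k=1}^{108} k³ = [108×109/2]² = 5886² = 34644996
∑_{k=1}^{65} k³ = [65×66/2]² = 2145² = 4601025
∑_{k=66}^{108} k³ = 34644996 - 4601025 = 30043971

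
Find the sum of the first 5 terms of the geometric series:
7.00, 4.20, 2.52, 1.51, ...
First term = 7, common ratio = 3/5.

Sₙ = a(1 - rⁿ) / (1 - r)
S_5 = 7(1 - (3/5)^5) / (1 - (3/5))
S_5 = 7(1 - (243/3125)) / (2/5)
S_5 = 10087/625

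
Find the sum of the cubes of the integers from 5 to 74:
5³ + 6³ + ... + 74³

Use ∑_{k=1}^{n} k³ = [n(n+1)/2]², then subtract the first 4 terms.
∑_{k=1}^{74} k³ = [74×75/2]² = 2775² = 7700625
∑_{k=1}^{4} k³ = [4×5/2]² = 10² = 100
∑_{k=5}^{74} k³ = 7700625 - 100 = 7700525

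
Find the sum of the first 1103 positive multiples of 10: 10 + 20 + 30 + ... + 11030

Factor out 10: = 10(1 + 2 + ... + 1103) = 10 × n(n+1)/2
= 10 × 1103×1104/2
= 10 × 608856
= 6088560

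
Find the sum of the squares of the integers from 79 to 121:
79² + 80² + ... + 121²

Use ∑_{k=1}^{n} k² = n(n+1)(2n+1)/6, then subtract the first 78 terms.
∑_{k=1}^{121} k² = 121×122×243/6 = 597861
∑_{k=1}^{78} k² = 78×79×157/6 = 161239
∑_{k=79}^{121} k² = 597861 - 161239 = 436622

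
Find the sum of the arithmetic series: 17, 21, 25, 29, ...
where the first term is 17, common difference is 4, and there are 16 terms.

Sₙ = n/2 × (first + last)
Last term = a + (n-1)d = 17 + (16-1)×4 = 77
S_16 = 16/2 × (17 + 77)
S_16 = 16/2 × 94 = 752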